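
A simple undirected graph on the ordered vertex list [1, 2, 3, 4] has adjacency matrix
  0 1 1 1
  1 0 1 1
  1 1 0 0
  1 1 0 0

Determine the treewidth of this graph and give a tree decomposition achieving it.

The largest bag has 3 vertices, giving width 2; this decomposition certifies tw(G) ≤ 2. On the other hand G contains the 3-clique {1, 2, 3}. A clique must lie in a single bag of any decomposition, so no decomposition can have width below 2. Combining the bounds, tw(G) = 2.

Treewidth 2.
One such decomposition:
Bags: B1 = {1, 2, 4}  B2 = {1, 2, 3}
Tree: B1–B2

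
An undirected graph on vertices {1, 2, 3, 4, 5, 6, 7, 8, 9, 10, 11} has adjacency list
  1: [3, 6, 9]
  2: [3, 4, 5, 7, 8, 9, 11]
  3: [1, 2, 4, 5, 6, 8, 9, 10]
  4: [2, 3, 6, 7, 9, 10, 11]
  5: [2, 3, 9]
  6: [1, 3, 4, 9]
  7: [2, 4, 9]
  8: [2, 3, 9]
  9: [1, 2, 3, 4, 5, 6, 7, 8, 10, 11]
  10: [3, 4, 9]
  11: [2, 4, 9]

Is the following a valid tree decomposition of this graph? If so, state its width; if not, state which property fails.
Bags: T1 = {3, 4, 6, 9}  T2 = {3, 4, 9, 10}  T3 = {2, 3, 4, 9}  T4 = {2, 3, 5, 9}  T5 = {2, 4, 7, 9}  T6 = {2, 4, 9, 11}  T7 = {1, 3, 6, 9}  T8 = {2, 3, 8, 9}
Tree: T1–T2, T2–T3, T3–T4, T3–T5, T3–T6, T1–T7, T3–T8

Yes; width 3.

Every vertex of G appears in some bag (union = {1, 2, 3, 4, 5, 6, 7, 8, 9, 10, 11}); every edge is covered by a bag; and for each vertex v the set of bags containing v is connected in the bag tree. The decomposition is therefore valid. The largest bag has 4 vertices, so the width is 3.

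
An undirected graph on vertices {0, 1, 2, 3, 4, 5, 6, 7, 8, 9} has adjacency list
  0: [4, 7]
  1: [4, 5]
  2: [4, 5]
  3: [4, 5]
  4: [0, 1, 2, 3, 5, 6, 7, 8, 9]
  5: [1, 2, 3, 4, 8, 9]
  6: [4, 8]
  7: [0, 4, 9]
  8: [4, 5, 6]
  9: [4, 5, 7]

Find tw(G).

2

A width-2 tree decomposition is:
Bags: B1 = {4, 7, 9}  B2 = {4, 5, 9}  B3 = {0, 4, 7}  B4 = {4, 5, 8}  B5 = {1, 4, 5}  B6 = {2, 4, 5}  B7 = {4, 6, 8}  B8 = {3, 4, 5}
Tree: B1–B2, B1–B3, B2–B4, B4–B5, B4–B6, B4–B7, B2–B8
The largest bag has 3 vertices, giving width 2; this decomposition certifies tw(G) ≤ 2. For the lower bound, the 3 vertices {0, 4, 7} are pairwise adjacent, and any tree decomposition puts a clique entirely inside one bag — forcing width ≥ 2. The upper and lower bounds meet at 2, so that is the treewidth.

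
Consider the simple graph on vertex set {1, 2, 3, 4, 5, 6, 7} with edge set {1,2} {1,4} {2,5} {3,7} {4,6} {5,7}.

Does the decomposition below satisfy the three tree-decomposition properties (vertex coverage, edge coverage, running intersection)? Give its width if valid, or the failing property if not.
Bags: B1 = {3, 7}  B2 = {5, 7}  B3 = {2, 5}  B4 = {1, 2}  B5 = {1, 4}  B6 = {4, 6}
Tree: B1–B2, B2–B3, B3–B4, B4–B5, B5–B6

Yes; width 1.

Vertex coverage: the bags together contain {1, 2, 3, 4, 5, 6, 7}, the full vertex set. Edge coverage: each edge of G has both endpoints in at least one bag. Running intersection: for every vertex, the bags containing it form a connected subtree. All three properties hold, so this is a valid tree decomposition of width max|bag| − 1 = 1, and hence tw(G) ≤ 1.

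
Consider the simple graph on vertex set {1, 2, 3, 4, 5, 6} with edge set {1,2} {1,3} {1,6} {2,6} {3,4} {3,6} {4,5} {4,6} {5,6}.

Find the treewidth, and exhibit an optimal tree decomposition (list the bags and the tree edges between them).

Treewidth 2.
One optimal decomposition is:
Bags: B1 = {1, 3, 6}  B2 = {3, 4, 6}  B3 = {4, 5, 6}  B4 = {1, 2, 6}
Tree: B1–B2, B2–B3, B1–B4

The largest bag has 3 vertices, giving width 2; this decomposition certifies tw(G) ≤ 2. Conversely, {1, 2, 6} is a clique of size 3, and the vertices of any clique must share a bag in every tree decomposition; so some bag has ≥ 3 vertices and tw(G) ≥ 2. Hence tw(G) = 2 exactly.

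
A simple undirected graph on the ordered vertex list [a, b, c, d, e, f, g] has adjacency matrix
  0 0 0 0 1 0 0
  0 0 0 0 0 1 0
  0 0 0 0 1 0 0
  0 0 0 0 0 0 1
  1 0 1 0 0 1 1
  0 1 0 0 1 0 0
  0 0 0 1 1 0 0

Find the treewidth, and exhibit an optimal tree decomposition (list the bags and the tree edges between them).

Treewidth 1.
One optimal decomposition is:
Bags: B1 = {e, f}  B2 = {e, g}  B3 = {c, e}  B4 = {d, g}  B5 = {b, f}  B6 = {a, e}
Tree: B1–B2, B2–B3, B2–B4, B1–B5, B1–B6

Every bag has size at most 2, so the width is 2 − 1 = 1 and tw(G) ≤ 1. G has an edge, so its treewidth is at least 1. The upper and lower bounds meet at 1, so that is the treewidth.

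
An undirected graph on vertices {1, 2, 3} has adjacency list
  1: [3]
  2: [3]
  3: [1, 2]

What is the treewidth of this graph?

1

A width-1 tree decomposition is:
Bags: B1 = {1, 3}  B2 = {2, 3}
Tree: B1–B2
Every bag has size at most 2, so the width is 2 − 1 = 1 and tw(G) ≤ 1. Any graph with an edge has treewidth ≥ 1, and G has the edge 3–1. Therefore the treewidth is 1.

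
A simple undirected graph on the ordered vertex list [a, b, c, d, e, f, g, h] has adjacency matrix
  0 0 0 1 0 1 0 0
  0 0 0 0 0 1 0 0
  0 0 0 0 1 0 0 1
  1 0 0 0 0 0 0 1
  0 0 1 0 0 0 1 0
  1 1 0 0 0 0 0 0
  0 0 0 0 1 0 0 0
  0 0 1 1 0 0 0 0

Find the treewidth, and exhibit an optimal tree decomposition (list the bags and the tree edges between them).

Every bag has size at most 2, so the width is 2 − 1 = 1 and tw(G) ≤ 1. Since G has at least one edge (e.g. b–f), it is not an edgeless graph, so tw(G) ≥ 1. The upper and lower bounds meet at 1, so that is the treewidth.

Treewidth 1.
One optimal decomposition is:
Bags: B1 = {b, f}  B2 = {a, f}  B3 = {a, d}  B4 = {d, h}  B5 = {c, h}  B6 = {c, e}  B7 = {e, g}
Tree: B1–B2, B2–B3, B3–B4, B4–B5, B5–B6, B6–B7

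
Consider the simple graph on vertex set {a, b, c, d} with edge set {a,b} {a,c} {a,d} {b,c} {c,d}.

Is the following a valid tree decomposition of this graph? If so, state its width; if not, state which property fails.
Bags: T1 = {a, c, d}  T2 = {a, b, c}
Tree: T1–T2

Vertex coverage: the bags together contain {a, b, c, d}, the full vertex set. Edge coverage: each edge of G has both endpoints in at least one bag. Running intersection: for every vertex, the bags containing it form a connected subtree. All three properties hold, so this is a valid tree decomposition of width max|bag| − 1 = 2, and hence tw(G) ≤ 2.

Yes; width 2.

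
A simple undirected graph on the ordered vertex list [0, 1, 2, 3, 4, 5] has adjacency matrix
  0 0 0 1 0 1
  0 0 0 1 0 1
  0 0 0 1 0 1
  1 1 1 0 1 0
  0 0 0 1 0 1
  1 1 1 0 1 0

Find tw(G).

2

A width-2 tree decomposition is:
Bags: B1 = {3, 4, 5}  B2 = {2, 3, 5}  B3 = {0, 3, 5}  B4 = {1, 3, 5}
Tree: B1–B2, B2–B3, B3–B4
The largest bag has 3 vertices, giving width 2; this decomposition certifies tw(G) ≤ 2. For the lower bound, G contains the cycle 5–4–3–2–5, so G is not a forest; only forests have treewidth ≤ 1, hence tw(G) ≥ 2. Combining the bounds, tw(G) = 2.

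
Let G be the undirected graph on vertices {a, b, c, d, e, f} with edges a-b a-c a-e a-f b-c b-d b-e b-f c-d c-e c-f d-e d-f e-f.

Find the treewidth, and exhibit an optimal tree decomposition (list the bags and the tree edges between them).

The largest bag has 5 vertices, giving width 4; this decomposition certifies tw(G) ≤ 4. On the other hand G contains the 5-clique {b, c, d, e, f}. A clique must lie in a single bag of any decomposition, so no decomposition can have width below 4. The upper and lower bounds meet at 4, so that is the treewidth.

Treewidth 4.
Bags: B1 = {a, b, c, e, f}  B2 = {b, c, d, e, f}
Tree: B1–B2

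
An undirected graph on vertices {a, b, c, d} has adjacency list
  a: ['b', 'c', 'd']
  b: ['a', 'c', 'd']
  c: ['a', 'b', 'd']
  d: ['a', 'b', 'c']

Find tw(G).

A width-3 tree decomposition is:
Bags: B1 = {a, b, c, d}
Tree: (single bag)
With just one bag of size 4, the width is 4 − 1 = 3, so tw(G) ≤ 3. On the other hand G contains the 4-clique {a, b, c, d}. A clique must lie in a single bag of any decomposition, so no decomposition can have width below 3. Hence tw(G) = 3 exactly.

3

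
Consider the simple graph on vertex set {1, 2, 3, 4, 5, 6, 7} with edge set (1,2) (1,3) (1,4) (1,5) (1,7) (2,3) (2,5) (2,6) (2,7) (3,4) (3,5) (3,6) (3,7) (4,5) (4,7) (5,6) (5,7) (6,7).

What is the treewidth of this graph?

4

A width-4 tree decomposition is:
Bags: B1 = {1, 2, 3, 5, 7}  B2 = {2, 3, 5, 6, 7}  B3 = {1, 3, 4, 5, 7}
Tree: B1–B2, B1–B3
Every bag has size at most 5, so the width is 5 − 1 = 4 and tw(G) ≤ 4. On the other hand G contains the 5-clique {1, 2, 3, 5, 7}. A clique must lie in a single bag of any decomposition, so no decomposition can have width below 4. Combining the bounds, tw(G) = 4.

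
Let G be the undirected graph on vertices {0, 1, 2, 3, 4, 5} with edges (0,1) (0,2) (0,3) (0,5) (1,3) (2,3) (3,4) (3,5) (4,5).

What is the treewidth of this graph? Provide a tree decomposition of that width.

Treewidth 2.
One optimal decomposition is:
Bags: B1 = {3, 4, 5}  B2 = {0, 3, 5}  B3 = {0, 1, 3}  B4 = {0, 2, 3}
Tree: B1–B2, B2–B3, B2–B4

The largest bag has 3 vertices, giving width 2; this decomposition certifies tw(G) ≤ 2. For the lower bound, the 3 vertices {0, 1, 3} are pairwise adjacent, and any tree decomposition puts a clique entirely inside one bag — forcing width ≥ 2. The upper and lower bounds meet at 2, so that is the treewidth.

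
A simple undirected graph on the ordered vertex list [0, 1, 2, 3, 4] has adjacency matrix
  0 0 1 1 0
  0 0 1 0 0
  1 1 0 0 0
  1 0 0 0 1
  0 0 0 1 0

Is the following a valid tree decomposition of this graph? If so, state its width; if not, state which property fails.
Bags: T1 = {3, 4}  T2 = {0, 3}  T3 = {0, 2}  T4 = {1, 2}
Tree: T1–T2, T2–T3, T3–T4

Vertex coverage: the bags together contain {0, 1, 2, 3, 4}, the full vertex set. Edge coverage: each edge of G has both endpoints in at least one bag. Running intersection: for every vertex, the bags containing it form a connected subtree. All three properties hold, so this is a valid tree decomposition of width max|bag| − 1 = 1, and hence tw(G) ≤ 1.

Yes; width 1.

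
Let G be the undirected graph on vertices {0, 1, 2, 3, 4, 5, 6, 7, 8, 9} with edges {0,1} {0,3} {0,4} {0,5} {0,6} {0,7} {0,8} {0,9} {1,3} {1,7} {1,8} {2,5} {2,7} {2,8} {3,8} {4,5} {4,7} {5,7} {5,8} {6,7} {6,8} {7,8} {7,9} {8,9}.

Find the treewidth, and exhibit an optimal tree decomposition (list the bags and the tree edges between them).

Each bag holds 4 vertices, so the decomposition has width 3, which upper-bounds the treewidth. On the other hand G contains the 4-clique {0, 1, 3, 8}. A clique must lie in a single bag of any decomposition, so no decomposition can have width below 3. Hence tw(G) = 3 exactly.

Treewidth 3.
One optimal decomposition is:
Bags: B1 = {0, 5, 7, 8}  B2 = {0, 7, 8, 9}  B3 = {2, 5, 7, 8}  B4 = {0, 1, 7, 8}  B5 = {0, 1, 3, 8}  B6 = {0, 4, 5, 7}  B7 = {0, 6, 7, 8}
Tree: B1–B2, B1–B3, B2–B4, B4–B5, B1–B6, B1–B7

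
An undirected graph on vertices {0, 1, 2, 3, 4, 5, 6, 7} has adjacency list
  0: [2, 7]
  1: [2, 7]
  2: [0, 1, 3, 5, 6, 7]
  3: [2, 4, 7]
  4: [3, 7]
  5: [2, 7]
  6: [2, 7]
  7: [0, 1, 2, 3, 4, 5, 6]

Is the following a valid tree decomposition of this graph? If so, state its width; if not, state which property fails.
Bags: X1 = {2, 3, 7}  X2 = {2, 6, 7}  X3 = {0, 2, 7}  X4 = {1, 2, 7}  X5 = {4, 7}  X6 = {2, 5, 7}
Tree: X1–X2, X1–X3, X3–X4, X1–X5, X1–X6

A tree decomposition must satisfy three properties: every vertex lies in some bag; for every edge, both endpoints lie together in some bag; and for every vertex, the bags containing it form a connected subtree. Here edge (3,4) lies in no bag, so the decomposition is invalid.

No — edge (3,4) lies in no bag.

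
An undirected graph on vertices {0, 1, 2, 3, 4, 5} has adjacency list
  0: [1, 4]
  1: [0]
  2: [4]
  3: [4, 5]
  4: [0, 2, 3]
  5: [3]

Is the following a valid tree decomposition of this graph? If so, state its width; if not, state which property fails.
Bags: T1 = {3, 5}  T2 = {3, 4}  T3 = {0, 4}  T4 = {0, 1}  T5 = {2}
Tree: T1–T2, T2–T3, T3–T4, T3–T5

A tree decomposition must satisfy three properties: every vertex lies in some bag; for every edge, both endpoints lie together in some bag; and for every vertex, the bags containing it form a connected subtree. Here edge (4,2) lies in no bag, so the decomposition is invalid.

No — edge (4,2) lies in no bag.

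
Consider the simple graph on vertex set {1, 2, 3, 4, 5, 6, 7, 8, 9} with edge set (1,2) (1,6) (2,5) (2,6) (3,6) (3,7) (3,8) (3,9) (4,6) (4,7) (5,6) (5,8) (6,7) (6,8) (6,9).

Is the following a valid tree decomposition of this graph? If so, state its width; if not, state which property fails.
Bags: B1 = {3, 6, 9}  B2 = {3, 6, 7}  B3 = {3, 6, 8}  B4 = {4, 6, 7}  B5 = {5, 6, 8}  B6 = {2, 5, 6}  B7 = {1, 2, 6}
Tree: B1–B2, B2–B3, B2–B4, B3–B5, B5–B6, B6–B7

Vertex coverage: the bags together contain {1, 2, 3, 4, 5, 6, 7, 8, 9}, the full vertex set. Edge coverage: each edge of G has both endpoints in at least one bag. Running intersection: for every vertex, the bags containing it form a connected subtree. All three properties hold, so this is a valid tree decomposition of width max|bag| − 1 = 2, and hence tw(G) ≤ 2.

Yes; width 2.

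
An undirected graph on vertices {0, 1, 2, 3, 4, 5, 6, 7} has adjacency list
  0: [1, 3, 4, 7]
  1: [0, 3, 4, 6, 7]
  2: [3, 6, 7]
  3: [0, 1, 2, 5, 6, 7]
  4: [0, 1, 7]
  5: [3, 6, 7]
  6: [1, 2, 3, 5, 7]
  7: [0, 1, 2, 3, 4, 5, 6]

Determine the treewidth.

A width-3 tree decomposition is:
Bags: B1 = {1, 3, 6, 7}  B2 = {0, 1, 3, 7}  B3 = {3, 5, 6, 7}  B4 = {0, 1, 4, 7}  B5 = {2, 3, 6, 7}
Tree: B1–B2, B1–B3, B2–B4, B3–B5
Each bag holds 4 vertices, so the decomposition has width 3, which upper-bounds the treewidth. Conversely, {0, 1, 3, 7} is a clique of size 4, and the vertices of any clique must share a bag in every tree decomposition; so some bag has ≥ 4 vertices and tw(G) ≥ 3. The upper and lower bounds meet at 3, so that is the treewidth.

3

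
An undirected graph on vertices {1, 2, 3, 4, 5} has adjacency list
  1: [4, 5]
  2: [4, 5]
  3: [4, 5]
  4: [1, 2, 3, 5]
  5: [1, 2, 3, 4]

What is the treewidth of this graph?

2

A width-2 tree decomposition is:
Bags: B1 = {2, 4, 5}  B2 = {1, 4, 5}  B3 = {3, 4, 5}
Tree: B1–B2, B2–B3
The largest bag has 3 vertices, giving width 2; this decomposition certifies tw(G) ≤ 2. Conversely, {1, 4, 5} is a clique of size 3, and the vertices of any clique must share a bag in every tree decomposition; so some bag has ≥ 3 vertices and tw(G) ≥ 2. Hence tw(G) = 2 exactly.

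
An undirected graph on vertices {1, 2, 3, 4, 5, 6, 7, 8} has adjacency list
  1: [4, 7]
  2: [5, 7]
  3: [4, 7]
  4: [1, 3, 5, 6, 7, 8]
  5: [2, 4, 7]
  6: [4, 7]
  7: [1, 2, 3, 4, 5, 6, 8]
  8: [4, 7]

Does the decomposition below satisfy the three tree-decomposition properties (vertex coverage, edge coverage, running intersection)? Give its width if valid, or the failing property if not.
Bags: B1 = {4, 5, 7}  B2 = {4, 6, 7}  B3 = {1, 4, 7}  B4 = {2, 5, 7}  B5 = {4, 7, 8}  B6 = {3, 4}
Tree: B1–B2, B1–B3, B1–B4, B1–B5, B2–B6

No — edge (7,3) lies in no bag.

A tree decomposition must satisfy three properties: every vertex lies in some bag; for every edge, both endpoints lie together in some bag; and for every vertex, the bags containing it form a connected subtree. Here edge (7,3) lies in no bag, so the decomposition is invalid.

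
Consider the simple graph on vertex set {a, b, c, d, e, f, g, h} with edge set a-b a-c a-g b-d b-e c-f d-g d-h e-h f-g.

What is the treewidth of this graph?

A width-2 tree decomposition is:
Bags: B1 = {c, f, g}  B2 = {a, c, g}  B3 = {a, d, g}  B4 = {a, b, d}  B5 = {b, d, h}  B6 = {b, e, h}
Tree: B1–B2, B2–B3, B3–B4, B4–B5, B5–B6
The largest bag has 3 vertices, giving width 2; this decomposition certifies tw(G) ≤ 2. The edges f–c–a–g–f form a cycle, so G is not a tree and its treewidth is at least 2. The upper and lower bounds meet at 2, so that is the treewidth.

2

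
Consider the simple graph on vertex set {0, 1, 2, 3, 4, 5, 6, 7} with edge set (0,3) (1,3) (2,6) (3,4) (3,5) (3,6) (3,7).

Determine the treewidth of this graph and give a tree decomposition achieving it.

Treewidth 1.
Bags: B1 = {1, 3}  B2 = {0, 3}  B3 = {3, 6}  B4 = {2, 6}  B5 = {3, 5}  B6 = {3, 7}  B7 = {3, 4}
Tree: B1–B2, B1–B3, B3–B4, B1–B5, B5–B6, B3–B7

The largest bag has 2 vertices, giving width 1; this decomposition certifies tw(G) ≤ 1. Since G has at least one edge (e.g. 3–1), it is not an edgeless graph, so tw(G) ≥ 1. Therefore the treewidth is 1.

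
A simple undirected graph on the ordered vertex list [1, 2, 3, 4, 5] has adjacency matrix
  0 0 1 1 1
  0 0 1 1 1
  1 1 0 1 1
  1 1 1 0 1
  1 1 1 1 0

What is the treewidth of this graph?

3

A width-3 tree decomposition is:
Bags: B1 = {1, 3, 4, 5}  B2 = {2, 3, 4, 5}
Tree: B1–B2
Every bag has size at most 4, so the width is 4 − 1 = 3 and tw(G) ≤ 3. On the other hand G contains the 4-clique {1, 3, 4, 5}. A clique must lie in a single bag of any decomposition, so no decomposition can have width below 3. Therefore the treewidth is 3.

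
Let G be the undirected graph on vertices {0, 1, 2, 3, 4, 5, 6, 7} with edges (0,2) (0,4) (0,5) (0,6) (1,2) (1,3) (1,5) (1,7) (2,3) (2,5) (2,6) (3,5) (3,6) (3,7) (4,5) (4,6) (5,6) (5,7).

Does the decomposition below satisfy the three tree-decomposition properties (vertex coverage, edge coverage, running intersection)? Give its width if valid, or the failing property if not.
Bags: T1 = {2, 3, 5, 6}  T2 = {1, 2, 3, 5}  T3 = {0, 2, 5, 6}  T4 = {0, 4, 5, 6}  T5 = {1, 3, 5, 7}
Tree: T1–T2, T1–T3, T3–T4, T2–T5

Checking the three conditions: (i) the bags cover all of {0, 1, 2, 3, 4, 5, 6, 7}; (ii) for each edge, some bag contains both endpoints; (iii) the bags containing any fixed vertex form a subtree. All hold, so the decomposition is valid with width 4 − 1 = 3.

Yes; width 3.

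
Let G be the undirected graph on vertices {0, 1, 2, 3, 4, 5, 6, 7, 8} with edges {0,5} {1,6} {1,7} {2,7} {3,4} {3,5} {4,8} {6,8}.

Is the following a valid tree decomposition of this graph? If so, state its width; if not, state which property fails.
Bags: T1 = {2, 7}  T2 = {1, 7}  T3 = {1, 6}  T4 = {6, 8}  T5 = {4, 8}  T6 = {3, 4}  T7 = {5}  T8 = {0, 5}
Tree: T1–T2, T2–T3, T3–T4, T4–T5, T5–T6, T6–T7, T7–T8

No — edge (3,5) lies in no bag.

A tree decomposition must satisfy three properties: every vertex lies in some bag; for every edge, both endpoints lie together in some bag; and for every vertex, the bags containing it form a connected subtree. Here edge (3,5) lies in no bag, so the decomposition is invalid.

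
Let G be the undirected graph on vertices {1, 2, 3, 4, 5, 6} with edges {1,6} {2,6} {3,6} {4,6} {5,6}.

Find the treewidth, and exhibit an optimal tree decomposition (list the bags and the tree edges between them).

Treewidth 1.
One optimal decomposition is:
Bags: B1 = {4, 6}  B2 = {5, 6}  B3 = {3, 6}  B4 = {2, 6}  B5 = {1, 6}
Tree: B1–B2, B1–B3, B2–B4, B1–B5

Each bag holds 2 vertices, so the decomposition has width 1, which upper-bounds the treewidth. Any graph with an edge has treewidth ≥ 1, and G has the edge 4–6. Combining the bounds, tw(G) = 1.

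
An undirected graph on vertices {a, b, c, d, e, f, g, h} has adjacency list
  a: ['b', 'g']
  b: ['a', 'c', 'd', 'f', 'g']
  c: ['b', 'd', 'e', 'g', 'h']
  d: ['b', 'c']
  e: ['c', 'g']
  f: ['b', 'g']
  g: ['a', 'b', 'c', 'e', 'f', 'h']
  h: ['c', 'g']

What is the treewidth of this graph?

A width-2 tree decomposition is:
Bags: B1 = {c, g, h}  B2 = {b, c, g}  B3 = {b, f, g}  B4 = {c, e, g}  B5 = {b, c, d}  B6 = {a, b, g}
Tree: B1–B2, B2–B3, B2–B4, B2–B5, B3–B6
Each bag holds 3 vertices, so the decomposition has width 2, which upper-bounds the treewidth. For the lower bound, the 3 vertices {b, c, d} are pairwise adjacent, and any tree decomposition puts a clique entirely inside one bag — forcing width ≥ 2. Hence tw(G) = 2 exactly.

2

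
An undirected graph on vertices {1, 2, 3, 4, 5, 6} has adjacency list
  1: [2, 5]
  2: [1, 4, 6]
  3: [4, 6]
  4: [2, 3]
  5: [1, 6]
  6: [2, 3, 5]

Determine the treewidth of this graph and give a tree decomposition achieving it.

The largest bag has 3 vertices, giving width 2; this decomposition certifies tw(G) ≤ 2. For the lower bound, G contains the cycle 4–3–6–2–4, so G is not a forest; only forests have treewidth ≤ 1, hence tw(G) ≥ 2. Therefore the treewidth is 2.

Treewidth 2.
One optimal decomposition is:
Bags: B1 = {2, 3, 4}  B2 = {2, 3, 6}  B3 = {1, 2, 6}  B4 = {1, 5, 6}
Tree: B1–B2, B2–B3, B3–B4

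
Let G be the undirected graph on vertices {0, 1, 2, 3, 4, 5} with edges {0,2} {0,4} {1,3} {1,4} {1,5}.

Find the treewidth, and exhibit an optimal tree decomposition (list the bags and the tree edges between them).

The largest bag has 2 vertices, giving width 1; this decomposition certifies tw(G) ≤ 1. G has an edge, so its treewidth is at least 1. The upper and lower bounds meet at 1, so that is the treewidth.

Treewidth 1.
One optimal decomposition is:
Bags: B1 = {1, 4}  B2 = {0, 4}  B3 = {1, 5}  B4 = {1, 3}  B5 = {0, 2}
Tree: B1–B2, B1–B3, B3–B4, B2–B5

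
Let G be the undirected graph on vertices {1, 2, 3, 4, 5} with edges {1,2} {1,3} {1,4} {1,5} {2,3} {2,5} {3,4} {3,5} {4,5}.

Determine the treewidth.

A width-3 tree decomposition is:
Bags: B1 = {1, 2, 3, 5}  B2 = {1, 3, 4, 5}
Tree: B1–B2
The largest bag has 4 vertices, giving width 3; this decomposition certifies tw(G) ≤ 3. On the other hand G contains the 4-clique {1, 2, 3, 5}. A clique must lie in a single bag of any decomposition, so no decomposition can have width below 3. Therefore the treewidth is 3.

3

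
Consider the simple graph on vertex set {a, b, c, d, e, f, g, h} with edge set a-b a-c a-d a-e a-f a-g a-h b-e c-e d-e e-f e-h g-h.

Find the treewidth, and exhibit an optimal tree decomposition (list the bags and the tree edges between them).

Every bag has size at most 3, so the width is 3 − 1 = 2 and tw(G) ≤ 2. Conversely, {a, g, h} is a clique of size 3, and the vertices of any clique must share a bag in every tree decomposition; so some bag has ≥ 3 vertices and tw(G) ≥ 2. Therefore the treewidth is 2.

Treewidth 2.
Bags: B1 = {a, e, h}  B2 = {a, b, e}  B3 = {a, g, h}  B4 = {a, c, e}  B5 = {a, e, f}  B6 = {a, d, e}
Tree: B1–B2, B1–B3, B2–B4, B1–B5, B5–B6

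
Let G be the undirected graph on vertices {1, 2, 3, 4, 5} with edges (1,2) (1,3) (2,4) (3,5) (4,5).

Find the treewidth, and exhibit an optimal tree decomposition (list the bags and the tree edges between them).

Each bag holds 3 vertices, so the decomposition has width 2, which upper-bounds the treewidth. The edges 4–5–3–1–2–4 form a cycle, so G is not a tree and its treewidth is at least 2. Therefore the treewidth is 2.

Treewidth 2.
One such decomposition:
Bags: B1 = {3, 4, 5}  B2 = {1, 3, 4}  B3 = {1, 2, 4}
Tree: B1–B2, B2–B3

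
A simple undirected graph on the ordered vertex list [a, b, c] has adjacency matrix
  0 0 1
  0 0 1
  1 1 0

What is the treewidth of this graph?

A width-1 tree decomposition is:
Bags: B1 = {a, c}  B2 = {b, c}
Tree: B1–B2
Every bag has size at most 2, so the width is 2 − 1 = 1 and tw(G) ≤ 1. Any graph with an edge has treewidth ≥ 1, and G has the edge a–c. Hence tw(G) = 1 exactly.

1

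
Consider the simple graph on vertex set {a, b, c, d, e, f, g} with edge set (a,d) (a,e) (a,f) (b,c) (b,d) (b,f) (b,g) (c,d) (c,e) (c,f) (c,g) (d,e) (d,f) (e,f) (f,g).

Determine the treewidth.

3

A width-3 tree decomposition is:
Bags: B1 = {b, c, f, g}  B2 = {b, c, d, f}  B3 = {c, d, e, f}  B4 = {a, d, e, f}
Tree: B1–B2, B2–B3, B3–B4
Each bag holds 4 vertices, so the decomposition has width 3, which upper-bounds the treewidth. On the other hand G contains the 4-clique {c, d, e, f}. A clique must lie in a single bag of any decomposition, so no decomposition can have width below 3. Combining the bounds, tw(G) = 3.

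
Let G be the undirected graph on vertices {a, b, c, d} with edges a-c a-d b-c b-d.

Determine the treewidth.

A width-2 tree decomposition is:
Bags: B1 = {a, b, d}  B2 = {a, b, c}
Tree: B1–B2
Every bag has size at most 3, so the width is 3 − 1 = 2 and tw(G) ≤ 2. For the lower bound, G contains the cycle a–d–b–c–a, so G is not a forest; only forests have treewidth ≤ 1, hence tw(G) ≥ 2. Combining the bounds, tw(G) = 2.

2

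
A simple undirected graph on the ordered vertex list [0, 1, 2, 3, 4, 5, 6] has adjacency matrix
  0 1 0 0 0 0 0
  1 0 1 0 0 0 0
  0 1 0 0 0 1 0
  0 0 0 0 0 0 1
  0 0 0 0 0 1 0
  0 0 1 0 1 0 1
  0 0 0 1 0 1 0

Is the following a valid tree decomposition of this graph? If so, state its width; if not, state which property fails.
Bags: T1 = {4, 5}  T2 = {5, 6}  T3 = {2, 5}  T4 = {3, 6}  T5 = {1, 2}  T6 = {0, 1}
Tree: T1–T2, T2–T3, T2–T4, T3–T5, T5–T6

Every vertex of G appears in some bag (union = {0, 1, 2, 3, 4, 5, 6}); every edge is covered by a bag; and for each vertex v the set of bags containing v is connected in the bag tree. The decomposition is therefore valid. The largest bag has 2 vertices, so the width is 1.

Yes; width 1.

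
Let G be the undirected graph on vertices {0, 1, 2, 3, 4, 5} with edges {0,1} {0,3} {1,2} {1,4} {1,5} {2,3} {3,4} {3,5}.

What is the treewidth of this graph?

2

A width-2 tree decomposition is:
Bags: B1 = {0, 1, 3}  B2 = {1, 3, 5}  B3 = {1, 2, 3}  B4 = {1, 3, 4}
Tree: B1–B2, B2–B3, B3–B4
Every bag has size at most 3, so the width is 3 − 1 = 2 and tw(G) ≤ 2. The edges 0–3–5–1–0 form a cycle, so G is not a tree and its treewidth is at least 2. Hence tw(G) = 2 exactly.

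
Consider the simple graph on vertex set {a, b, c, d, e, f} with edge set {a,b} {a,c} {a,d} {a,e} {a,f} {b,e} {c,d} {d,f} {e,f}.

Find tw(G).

2

A width-2 tree decomposition is:
Bags: B1 = {a, e, f}  B2 = {a, d, f}  B3 = {a, c, d}  B4 = {a, b, e}
Tree: B1–B2, B2–B3, B1–B4
Each bag holds 3 vertices, so the decomposition has width 2, which upper-bounds the treewidth. Conversely, {a, c, d} is a clique of size 3, and the vertices of any clique must share a bag in every tree decomposition; so some bag has ≥ 3 vertices and tw(G) ≥ 2. The upper and lower bounds meet at 2, so that is the treewidth.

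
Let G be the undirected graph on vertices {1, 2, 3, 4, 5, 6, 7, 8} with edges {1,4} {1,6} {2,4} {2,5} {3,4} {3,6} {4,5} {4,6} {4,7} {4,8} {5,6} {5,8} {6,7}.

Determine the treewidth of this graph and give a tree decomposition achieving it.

Each bag holds 3 vertices, so the decomposition has width 2, which upper-bounds the treewidth. For the lower bound, the 3 vertices {4, 5, 8} are pairwise adjacent, and any tree decomposition puts a clique entirely inside one bag — forcing width ≥ 2. Combining the bounds, tw(G) = 2.

Treewidth 2.
Bags: B1 = {4, 5, 8}  B2 = {4, 5, 6}  B3 = {4, 6, 7}  B4 = {2, 4, 5}  B5 = {1, 4, 6}  B6 = {3, 4, 6}
Tree: B1–B2, B2–B3, B2–B4, B2–B5, B2–B6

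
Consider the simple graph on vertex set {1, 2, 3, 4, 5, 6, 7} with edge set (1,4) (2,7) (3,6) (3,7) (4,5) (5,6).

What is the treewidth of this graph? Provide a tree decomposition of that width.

Treewidth 1.
One optimal decomposition is:
Bags: B1 = {1, 4}  B2 = {4, 5}  B3 = {5, 6}  B4 = {3, 6}  B5 = {3, 7}  B6 = {2, 7}
Tree: B1–B2, B2–B3, B3–B4, B4–B5, B5–B6

Each bag holds 2 vertices, so the decomposition has width 1, which upper-bounds the treewidth. Since G has at least one edge (e.g. 1–4), it is not an edgeless graph, so tw(G) ≥ 1. Therefore the treewidth is 1.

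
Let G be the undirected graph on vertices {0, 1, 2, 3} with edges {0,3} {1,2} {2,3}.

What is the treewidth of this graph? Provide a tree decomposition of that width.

The largest bag has 2 vertices, giving width 1; this decomposition certifies tw(G) ≤ 1. Since G has at least one edge (e.g. 1–2), it is not an edgeless graph, so tw(G) ≥ 1. The upper and lower bounds meet at 1, so that is the treewidth.

Treewidth 1.
One optimal decomposition is:
Bags: B1 = {1, 2}  B2 = {2, 3}  B3 = {0, 3}
Tree: B1–B2, B2–B3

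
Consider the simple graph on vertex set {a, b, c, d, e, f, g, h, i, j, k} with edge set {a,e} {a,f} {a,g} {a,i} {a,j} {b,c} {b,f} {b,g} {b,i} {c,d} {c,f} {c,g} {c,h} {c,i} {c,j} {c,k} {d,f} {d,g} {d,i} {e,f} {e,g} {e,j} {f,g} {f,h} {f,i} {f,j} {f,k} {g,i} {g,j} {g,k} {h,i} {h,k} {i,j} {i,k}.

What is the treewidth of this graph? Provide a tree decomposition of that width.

Treewidth 4.
Bags: B1 = {c, f, g, i, k}  B2 = {c, f, h, i, k}  B3 = {b, c, f, g, i}  B4 = {c, f, g, i, j}  B5 = {a, f, g, i, j}  B6 = {a, e, f, g, j}  B7 = {c, d, f, g, i}
Tree: B1–B2, B1–B3, B1–B4, B4–B5, B5–B6, B1–B7

The largest bag has 5 vertices, giving width 4; this decomposition certifies tw(G) ≤ 4. On the other hand G contains the 5-clique {a, e, f, g, j}. A clique must lie in a single bag of any decomposition, so no decomposition can have width below 4. Hence tw(G) = 4 exactly.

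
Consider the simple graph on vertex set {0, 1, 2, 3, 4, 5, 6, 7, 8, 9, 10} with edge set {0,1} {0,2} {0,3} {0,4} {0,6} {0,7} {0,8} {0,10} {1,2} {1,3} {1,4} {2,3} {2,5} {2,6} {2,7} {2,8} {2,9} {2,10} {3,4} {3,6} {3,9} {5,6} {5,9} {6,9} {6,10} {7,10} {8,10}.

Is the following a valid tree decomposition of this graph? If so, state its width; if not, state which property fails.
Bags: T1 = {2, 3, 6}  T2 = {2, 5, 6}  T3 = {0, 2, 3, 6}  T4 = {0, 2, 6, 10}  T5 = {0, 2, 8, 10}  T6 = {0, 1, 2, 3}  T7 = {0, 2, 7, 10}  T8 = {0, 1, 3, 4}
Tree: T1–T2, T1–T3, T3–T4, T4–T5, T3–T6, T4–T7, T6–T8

No — vertex 9 appears in no bag.

A tree decomposition must satisfy three properties: every vertex lies in some bag; for every edge, both endpoints lie together in some bag; and for every vertex, the bags containing it form a connected subtree. Here vertex 9 appears in no bag, so the decomposition is invalid.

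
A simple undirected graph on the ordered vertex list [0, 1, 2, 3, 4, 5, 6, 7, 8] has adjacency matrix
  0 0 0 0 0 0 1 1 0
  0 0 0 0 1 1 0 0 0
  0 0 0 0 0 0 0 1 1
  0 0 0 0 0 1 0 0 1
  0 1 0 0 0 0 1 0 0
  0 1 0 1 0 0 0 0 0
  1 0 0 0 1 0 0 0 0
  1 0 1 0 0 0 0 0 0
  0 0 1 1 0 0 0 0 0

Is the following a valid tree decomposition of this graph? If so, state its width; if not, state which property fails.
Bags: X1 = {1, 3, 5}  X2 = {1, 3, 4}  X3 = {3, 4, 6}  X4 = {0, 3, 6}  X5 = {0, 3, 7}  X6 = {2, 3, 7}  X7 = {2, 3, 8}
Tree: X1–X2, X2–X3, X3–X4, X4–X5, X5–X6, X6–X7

Vertex coverage: the bags together contain {0, 1, 2, 3, 4, 5, 6, 7, 8}, the full vertex set. Edge coverage: each edge of G has both endpoints in at least one bag. Running intersection: for every vertex, the bags containing it form a connected subtree. All three properties hold, so this is a valid tree decomposition of width max|bag| − 1 = 2, and hence tw(G) ≤ 2.

Yes; width 2.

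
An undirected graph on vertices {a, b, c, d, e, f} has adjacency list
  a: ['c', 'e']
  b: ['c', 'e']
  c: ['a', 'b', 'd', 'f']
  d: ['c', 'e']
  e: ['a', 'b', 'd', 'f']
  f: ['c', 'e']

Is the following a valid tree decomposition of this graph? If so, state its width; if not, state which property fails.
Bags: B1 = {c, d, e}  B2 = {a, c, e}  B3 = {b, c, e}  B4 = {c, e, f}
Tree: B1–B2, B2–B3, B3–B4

Vertex coverage: the bags together contain {a, b, c, d, e, f}, the full vertex set. Edge coverage: each edge of G has both endpoints in at least one bag. Running intersection: for every vertex, the bags containing it form a connected subtree. All three properties hold, so this is a valid tree decomposition of width max|bag| − 1 = 2, and hence tw(G) ≤ 2.

Yes; width 2.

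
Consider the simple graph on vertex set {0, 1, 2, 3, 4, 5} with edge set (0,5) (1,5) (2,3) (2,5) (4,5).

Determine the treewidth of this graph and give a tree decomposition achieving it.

Each bag holds 2 vertices, so the decomposition has width 1, which upper-bounds the treewidth. Any graph with an edge has treewidth ≥ 1, and G has the edge 5–1. Combining the bounds, tw(G) = 1.

Treewidth 1.
Bags: B1 = {1, 5}  B2 = {0, 5}  B3 = {4, 5}  B4 = {2, 5}  B5 = {2, 3}
Tree: B1–B2, B2–B3, B1–B4, B4–B5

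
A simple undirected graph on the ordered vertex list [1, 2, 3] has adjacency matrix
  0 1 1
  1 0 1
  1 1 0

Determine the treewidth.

A width-2 tree decomposition is:
Bags: B1 = {1, 2, 3}
Tree: (single bag)
A single bag containing all 3 vertices is trivially a valid decomposition of width 2. Conversely, {1, 2, 3} is a clique of size 3, and the vertices of any clique must share a bag in every tree decomposition; so some bag has ≥ 3 vertices and tw(G) ≥ 2. Therefore the treewidth is 2.

2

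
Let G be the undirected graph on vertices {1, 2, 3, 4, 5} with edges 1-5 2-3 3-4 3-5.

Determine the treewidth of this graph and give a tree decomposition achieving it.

Treewidth 1.
Bags: B1 = {3, 5}  B2 = {3, 4}  B3 = {1, 5}  B4 = {2, 3}
Tree: B1–B2, B1–B3, B2–B4

Each bag holds 2 vertices, so the decomposition has width 1, which upper-bounds the treewidth. Any graph with an edge has treewidth ≥ 1, and G has the edge 3–5. Therefore the treewidth is 1.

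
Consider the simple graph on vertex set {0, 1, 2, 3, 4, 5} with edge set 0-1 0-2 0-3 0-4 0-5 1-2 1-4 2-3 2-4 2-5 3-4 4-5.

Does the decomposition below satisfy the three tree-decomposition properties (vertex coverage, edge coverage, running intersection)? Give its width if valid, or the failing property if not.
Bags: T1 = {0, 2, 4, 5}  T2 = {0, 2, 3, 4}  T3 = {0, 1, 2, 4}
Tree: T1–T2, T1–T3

Yes; width 3.

Checking the three conditions: (i) the bags cover all of {0, 1, 2, 3, 4, 5}; (ii) for each edge, some bag contains both endpoints; (iii) the bags containing any fixed vertex form a subtree. All hold, so the decomposition is valid with width 4 − 1 = 3.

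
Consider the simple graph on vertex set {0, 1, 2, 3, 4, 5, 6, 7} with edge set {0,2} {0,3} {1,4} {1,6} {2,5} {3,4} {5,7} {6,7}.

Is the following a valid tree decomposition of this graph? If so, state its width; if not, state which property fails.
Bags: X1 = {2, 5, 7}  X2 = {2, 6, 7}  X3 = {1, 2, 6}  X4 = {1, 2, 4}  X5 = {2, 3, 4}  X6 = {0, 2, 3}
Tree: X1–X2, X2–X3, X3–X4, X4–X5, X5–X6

Yes; width 2.

Checking the three conditions: (i) the bags cover all of {0, 1, 2, 3, 4, 5, 6, 7}; (ii) for each edge, some bag contains both endpoints; (iii) the bags containing any fixed vertex form a subtree. All hold, so the decomposition is valid with width 3 − 1 = 2.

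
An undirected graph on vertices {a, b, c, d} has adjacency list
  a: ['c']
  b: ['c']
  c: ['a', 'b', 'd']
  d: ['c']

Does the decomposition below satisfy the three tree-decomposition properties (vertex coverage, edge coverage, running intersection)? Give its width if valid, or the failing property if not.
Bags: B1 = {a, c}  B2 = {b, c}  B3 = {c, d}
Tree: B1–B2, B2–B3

Every vertex of G appears in some bag (union = {a, b, c, d}); every edge is covered by a bag; and for each vertex v the set of bags containing v is connected in the bag tree. The decomposition is therefore valid. The largest bag has 2 vertices, so the width is 1.

Yes; width 1.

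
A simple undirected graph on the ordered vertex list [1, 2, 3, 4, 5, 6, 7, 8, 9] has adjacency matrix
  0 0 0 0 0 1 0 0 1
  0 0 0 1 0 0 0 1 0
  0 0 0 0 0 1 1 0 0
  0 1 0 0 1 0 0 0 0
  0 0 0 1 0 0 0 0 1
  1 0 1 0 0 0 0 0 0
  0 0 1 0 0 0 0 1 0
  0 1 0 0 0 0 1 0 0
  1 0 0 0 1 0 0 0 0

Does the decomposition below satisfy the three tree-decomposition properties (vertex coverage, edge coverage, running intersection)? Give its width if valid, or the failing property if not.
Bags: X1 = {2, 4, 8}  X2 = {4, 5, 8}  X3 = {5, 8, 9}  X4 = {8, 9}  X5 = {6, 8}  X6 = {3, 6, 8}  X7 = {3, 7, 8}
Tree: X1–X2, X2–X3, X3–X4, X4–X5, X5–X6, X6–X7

A tree decomposition must satisfy three properties: every vertex lies in some bag; for every edge, both endpoints lie together in some bag; and for every vertex, the bags containing it form a connected subtree. Here vertex 1 appears in no bag, so the decomposition is invalid.

No — vertex 1 appears in no bag.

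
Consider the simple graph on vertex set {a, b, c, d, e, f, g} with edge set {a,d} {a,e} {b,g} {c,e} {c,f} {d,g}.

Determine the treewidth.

1

A width-1 tree decomposition is:
Bags: B1 = {c, f}  B2 = {c, e}  B3 = {a, e}  B4 = {a, d}  B5 = {d, g}  B6 = {b, g}
Tree: B1–B2, B2–B3, B3–B4, B4–B5, B5–B6
The largest bag has 2 vertices, giving width 1; this decomposition certifies tw(G) ≤ 1. Any graph with an edge has treewidth ≥ 1, and G has the edge f–c. Combining the bounds, tw(G) = 1.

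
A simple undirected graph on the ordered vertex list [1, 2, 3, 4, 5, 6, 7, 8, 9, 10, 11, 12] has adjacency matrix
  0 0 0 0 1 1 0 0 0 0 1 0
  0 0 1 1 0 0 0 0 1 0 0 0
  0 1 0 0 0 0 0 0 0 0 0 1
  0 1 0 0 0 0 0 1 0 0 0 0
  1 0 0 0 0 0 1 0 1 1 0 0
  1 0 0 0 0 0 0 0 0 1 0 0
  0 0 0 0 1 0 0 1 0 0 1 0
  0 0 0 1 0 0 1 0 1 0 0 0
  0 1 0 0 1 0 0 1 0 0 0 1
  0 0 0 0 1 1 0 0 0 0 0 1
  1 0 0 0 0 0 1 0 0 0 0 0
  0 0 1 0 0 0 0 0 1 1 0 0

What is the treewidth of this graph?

A width-3 tree decomposition is:
Bags: B1 = {1, 6, 10, 11}  B2 = {1, 5, 10, 11}  B3 = {5, 7, 10, 11}  B4 = {5, 7, 10, 12}  B5 = {5, 7, 9, 12}  B6 = {7, 8, 9, 12}  B7 = {3, 8, 9, 12}  B8 = {2, 3, 8, 9}  B9 = {2, 3, 4, 8}
Tree: B1–B2, B2–B3, B3–B4, B4–B5, B5–B6, B6–B7, B7–B8, B8–B9
Each bag holds 4 vertices, so the decomposition has width 3, which upper-bounds the treewidth. For the lower bound: the 4 vertex sets {1,6,11}, {10}, {5}, {7,8,9,12} are disjoint, each induces a connected subgraph, and every pair is joined by at least one edge of G. Contracting each set to a single vertex therefore yields K_{4} as a minor, and since treewidth is minor-monotone, tw(G) ≥ tw(K_{4}) = 3. Combining the bounds, tw(G) = 3.

3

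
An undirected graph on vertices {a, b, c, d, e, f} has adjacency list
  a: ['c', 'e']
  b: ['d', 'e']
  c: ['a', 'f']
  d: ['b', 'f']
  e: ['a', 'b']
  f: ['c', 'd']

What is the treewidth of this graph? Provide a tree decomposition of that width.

Each bag holds 3 vertices, so the decomposition has width 2, which upper-bounds the treewidth. The edges f–c–a–e–b–d–f form a cycle, so G is not a tree and its treewidth is at least 2. The upper and lower bounds meet at 2, so that is the treewidth.

Treewidth 2.
One optimal decomposition is:
Bags: B1 = {a, c, f}  B2 = {a, e, f}  B3 = {b, e, f}  B4 = {b, d, f}
Tree: B1–B2, B2–B3, B3–B4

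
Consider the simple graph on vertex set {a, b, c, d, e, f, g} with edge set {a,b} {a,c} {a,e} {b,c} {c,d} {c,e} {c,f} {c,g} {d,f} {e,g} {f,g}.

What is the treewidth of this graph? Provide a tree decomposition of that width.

Treewidth 2.
One optimal decomposition is:
Bags: B1 = {c, e, g}  B2 = {c, f, g}  B3 = {a, c, e}  B4 = {a, b, c}  B5 = {c, d, f}
Tree: B1–B2, B1–B3, B3–B4, B2–B5

The largest bag has 3 vertices, giving width 2; this decomposition certifies tw(G) ≤ 2. On the other hand G contains the 3-clique {a, c, e}. A clique must lie in a single bag of any decomposition, so no decomposition can have width below 2. Combining the bounds, tw(G) = 2.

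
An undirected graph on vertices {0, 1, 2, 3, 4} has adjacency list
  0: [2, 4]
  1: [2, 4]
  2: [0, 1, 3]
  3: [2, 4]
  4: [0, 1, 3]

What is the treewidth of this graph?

2

A width-2 tree decomposition is:
Bags: B1 = {1, 2, 4}  B2 = {0, 2, 4}  B3 = {2, 3, 4}
Tree: B1–B2, B2–B3
Every bag has size at most 3, so the width is 3 − 1 = 2 and tw(G) ≤ 2. Since 2–1–4–0–2 is a cycle in G, G is not acyclic. Forests are exactly the graphs of treewidth ≤ 1, so tw(G) ≥ 2. Therefore the treewidth is 2.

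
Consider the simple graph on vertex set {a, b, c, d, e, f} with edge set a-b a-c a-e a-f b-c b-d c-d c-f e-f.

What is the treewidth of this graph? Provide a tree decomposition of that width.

Treewidth 2.
Bags: B1 = {a, b, c}  B2 = {b, c, d}  B3 = {a, c, f}  B4 = {a, e, f}
Tree: B1–B2, B1–B3, B3–B4

The largest bag has 3 vertices, giving width 2; this decomposition certifies tw(G) ≤ 2. Conversely, {a, e, f} is a clique of size 3, and the vertices of any clique must share a bag in every tree decomposition; so some bag has ≥ 3 vertices and tw(G) ≥ 2. Therefore the treewidth is 2.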